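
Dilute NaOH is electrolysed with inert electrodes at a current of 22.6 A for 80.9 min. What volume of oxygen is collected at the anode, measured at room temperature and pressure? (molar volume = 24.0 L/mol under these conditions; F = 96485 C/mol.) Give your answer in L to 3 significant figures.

Q = It = 22.6 × 4854 = 1.097×10^5 C
n(e⁻) = 1.097×10^5 / 96485 = 1.137 mol
2H₂O → O₂ + 4H⁺ + 4e⁻, so n(O₂) = 1.137 / 4 = 0.2843 mol
V = 0.2843 × 24.0 = 6.823 L

6.82 L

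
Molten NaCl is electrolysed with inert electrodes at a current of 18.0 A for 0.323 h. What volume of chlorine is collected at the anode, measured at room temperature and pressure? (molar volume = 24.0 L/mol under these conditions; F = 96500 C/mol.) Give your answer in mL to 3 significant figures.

Q = It = 18.0 × 1162.8 = 20930 C
n(e⁻) = Q/F = 20930/96500 = 0.2169 mol
2Cl⁻ → Cl₂ + 2e⁻, so n(Cl₂) = 0.2169 / 2 = 0.1085 mol
V = 0.1085 × 24.0 = 2.604 L
= 2600 mL

2600 mL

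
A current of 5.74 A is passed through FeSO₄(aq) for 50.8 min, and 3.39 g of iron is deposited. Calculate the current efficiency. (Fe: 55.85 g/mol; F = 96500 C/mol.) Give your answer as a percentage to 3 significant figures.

Q = 5.74 × 3048 = 17500 C
n(e⁻) = 17500 / 96500 = 0.1813 mol
Fe²⁺ + 2e⁻ → Fe, so theoretical n(Fe) = 0.09065 mol → 5.063 g
Efficiency = 3.39 / 5.063 = 0.6696 = 67.0%

67.0%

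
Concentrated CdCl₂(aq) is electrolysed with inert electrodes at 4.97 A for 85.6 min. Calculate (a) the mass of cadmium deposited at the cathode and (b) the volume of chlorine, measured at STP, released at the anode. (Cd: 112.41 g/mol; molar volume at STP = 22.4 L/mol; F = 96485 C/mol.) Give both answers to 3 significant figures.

14.9 g Cd; 2.96 L Cl₂

Q = 4.97 × 5136 = 25530 C; n(e⁻) = 25530 / 96485 = 0.2646 mol
Cathode: Cd²⁺ + 2e⁻ → Cd → n(Cd) = 0.2646/2 = 0.1323 mol → 14.9 g
Anode: 2Cl⁻ → Cl₂ + 2e⁻ → n(Cl₂) = 0.2646/2 = 0.1323 mol → 2.96 L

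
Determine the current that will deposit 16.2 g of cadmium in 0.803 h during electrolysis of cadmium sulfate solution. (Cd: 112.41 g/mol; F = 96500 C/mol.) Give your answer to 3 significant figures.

n(Cd) = 16.2 / 112.41 = 0.1441 mol
Cd²⁺ + 2e⁻ → Cd, so n(e⁻) = 2 × 0.1441 = 0.2882 mol
Q = 0.2882 × 96500 = 27810 C
I = Q / t = 27810 / 2890.8 s = 9.62 A

9.62 A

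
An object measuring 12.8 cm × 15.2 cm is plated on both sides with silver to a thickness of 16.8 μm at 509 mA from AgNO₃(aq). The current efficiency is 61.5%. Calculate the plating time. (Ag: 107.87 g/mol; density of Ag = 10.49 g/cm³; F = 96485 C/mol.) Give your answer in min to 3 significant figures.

Plated area = 2 × 12.8 × 15.2 = 389.1 cm²
Volume = 389.1 × 16.8×10⁻⁴ cm = 0.6537 cm³
m(Ag) = 0.6537 × 10.49 = 6.857 g
n(Ag) = 6.857 / 107.87 = 0.06357 mol; n(e⁻) = 0.06357 mol
Q = 0.06357 × 96485 / 0.615 = 9973 C
t = 9973 / 0.509 = 19590 s = 327 min

327 min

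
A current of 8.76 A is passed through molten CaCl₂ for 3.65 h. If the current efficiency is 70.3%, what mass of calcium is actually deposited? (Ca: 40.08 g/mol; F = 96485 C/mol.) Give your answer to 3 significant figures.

16.8 g

Q = 8.76 × 13140 = 1.151×10^5 C
n(e⁻) = 1.151×10^5 / 96485 = 1.193 mol
Ca²⁺ + 2e⁻ → Ca, so theoretical m(Ca) = 0.5965 × 40.08 = 23.91 g
Actual mass = 70.3% × 23.91 = 16.8 g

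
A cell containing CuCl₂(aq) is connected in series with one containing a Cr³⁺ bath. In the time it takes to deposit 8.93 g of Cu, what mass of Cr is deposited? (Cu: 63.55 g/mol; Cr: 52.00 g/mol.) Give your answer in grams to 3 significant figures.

4.87 g

n(Cu) = 8.93 / 63.55 = 0.1405 mol
Cu²⁺ + 2e⁻ → Cu, so n(e⁻) = 2 × 0.1405 = 0.2810 mol
In series, the same 0.2810 mol of electrons flows through the second cell.
Cr³⁺ + 3e⁻ → Cr, so n(Cr) = 0.2810 / 3 = 0.09367 mol
m(Cr) = 0.09367 × 52.00 = 4.87 g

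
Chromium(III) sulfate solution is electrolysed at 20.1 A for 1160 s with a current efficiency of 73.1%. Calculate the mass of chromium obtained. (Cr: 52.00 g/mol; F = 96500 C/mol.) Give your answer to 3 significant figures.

Q = 20.1 × 1160 = 23320 C
n(e⁻) = 23320 / 96500 = 0.2417 mol
Cr³⁺ + 3e⁻ → Cr, so theoretical m(Cr) = 0.08057 × 52.00 = 4.190 g
Actual mass = 73.1% × 4.190 = 3.06 g

3.06 g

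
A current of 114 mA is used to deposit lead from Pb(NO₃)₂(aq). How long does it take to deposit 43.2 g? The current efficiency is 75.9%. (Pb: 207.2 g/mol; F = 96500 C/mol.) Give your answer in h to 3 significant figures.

n(Pb) = 43.2 / 207.2 = 0.2085 mol
Pb²⁺ + 2e⁻ → Pb, so n(e⁻) = 2 × 0.2085 = 0.4170 mol
Q = 0.4170 × 96500 / 0.759 = 53020 C
t = Q / I = 53020 / 0.114 = 4.651×10^5 s = 129 h

129 h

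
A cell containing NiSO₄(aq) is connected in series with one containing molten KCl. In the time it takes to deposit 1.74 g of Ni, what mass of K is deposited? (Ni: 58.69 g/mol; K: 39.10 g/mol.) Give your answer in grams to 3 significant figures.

n(Ni) = 1.74 / 58.69 = 0.02965 mol
Ni²⁺ + 2e⁻ → Ni, so n(e⁻) = 2 × 0.02965 = 0.05930 mol
In series, the same 0.05930 mol of electrons flows through the second cell.
K⁺ + e⁻ → K, so n(K) = 0.05930 mol
m(K) = 0.05930 × 39.10 = 2.32 g

2.32 g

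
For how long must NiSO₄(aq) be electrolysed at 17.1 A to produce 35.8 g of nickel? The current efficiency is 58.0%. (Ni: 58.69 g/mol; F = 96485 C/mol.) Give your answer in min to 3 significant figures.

n(Ni) = 35.8 / 58.69 = 0.6100 mol
Ni²⁺ + 2e⁻ → Ni, so n(e⁻) = 2 × 0.6100 = 1.220 mol
Q = 1.220 × 96485 / 0.580 = 2.030×10^5 C
t = Q / I = 2.030×10^5 / 17.1 = 11870 s = 198 min

198 min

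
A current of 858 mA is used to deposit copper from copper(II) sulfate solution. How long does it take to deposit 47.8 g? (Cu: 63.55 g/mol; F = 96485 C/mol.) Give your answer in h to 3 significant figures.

n(Cu) = 47.8 / 63.55 = 0.7522 mol
Cu²⁺ + 2e⁻ → Cu, so n(e⁻) = 2 × 0.7522 = 1.504 mol
Q = 1.504 × 96485 = 1.451×10^5 C
t = Q / I = 1.451×10^5 / 0.858 = 1.691×10^5 s = 47.0 h

47.0 h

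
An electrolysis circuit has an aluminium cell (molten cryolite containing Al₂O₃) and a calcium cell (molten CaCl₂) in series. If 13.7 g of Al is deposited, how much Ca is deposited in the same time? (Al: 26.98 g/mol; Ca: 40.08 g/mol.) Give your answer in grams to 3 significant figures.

n(Al) = 13.7 / 26.98 = 0.5078 mol
Al³⁺ + 3e⁻ → Al, so n(e⁻) = 3 × 0.5078 = 1.523 mol
Since the cells are in series, n(e⁻) in the Ca cell is also 1.523 mol.
Ca²⁺ + 2e⁻ → Ca, so n(Ca) = 1.523 / 2 = 0.7615 mol
m(Ca) = 0.7615 × 40.08 = 30.5 g

30.5 g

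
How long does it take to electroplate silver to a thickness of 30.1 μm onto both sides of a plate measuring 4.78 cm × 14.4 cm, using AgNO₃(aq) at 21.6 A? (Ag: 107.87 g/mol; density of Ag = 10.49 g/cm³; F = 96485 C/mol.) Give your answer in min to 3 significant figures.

Plated area = 2 × 4.78 × 14.4 = 137.7 cm²
Volume = 137.7 × 30.1×10⁻⁴ cm = 0.4145 cm³
m(Ag) = 0.4145 × 10.49 = 4.348 g
n(Ag) = 4.348 / 107.87 = 0.04031 mol; n(e⁻) = 0.04031 mol
Q = 0.04031 × 96485 = 3889 C
t = 3889 / 21.6 = 180.0 s = 3.00 min

3.00 min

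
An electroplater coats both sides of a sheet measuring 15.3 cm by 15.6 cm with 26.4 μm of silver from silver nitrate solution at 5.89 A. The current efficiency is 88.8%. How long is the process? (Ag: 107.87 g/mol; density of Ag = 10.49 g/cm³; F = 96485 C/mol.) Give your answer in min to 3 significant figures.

Plated area = 2 × 15.3 × 15.6 = 477.4 cm²
Volume = 477.4 × 26.4×10⁻⁴ cm = 1.260 cm³
m(Ag) = 1.260 × 10.49 = 13.22 g
n(Ag) = 13.22 / 107.87 = 0.1226 mol; n(e⁻) = 0.1226 mol
Q = 0.1226 × 96485 / 0.888 = 13320 C
t = 13320 / 5.89 = 2261 s = 37.7 min

37.7 min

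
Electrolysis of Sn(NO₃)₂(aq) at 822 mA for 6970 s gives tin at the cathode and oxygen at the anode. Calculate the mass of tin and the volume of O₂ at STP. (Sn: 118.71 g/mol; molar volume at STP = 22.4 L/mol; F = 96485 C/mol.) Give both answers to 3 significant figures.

3.52 g Sn; 0.333 L O₂

Q = 0.822 × 6970 = 5729 C; n(e⁻) = 5729 / 96485 = 0.05938 mol
Cathode: Sn²⁺ + 2e⁻ → Sn → n(Sn) = 0.05938/2 = 0.02969 mol → 3.52 g
Anode: 2H₂O → O₂ + 4H⁺ + 4e⁻ → n(O₂) = 0.05938/4 = 0.01485 mol → 0.333 L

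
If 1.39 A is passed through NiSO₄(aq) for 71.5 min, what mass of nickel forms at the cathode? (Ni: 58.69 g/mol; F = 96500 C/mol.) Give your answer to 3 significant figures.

1.81 g

Q = It = 1.39 × 4290 = 5963 C
Moles of electrons = 5963 / 96500 = 0.06179 mol
Ni²⁺ + 2e⁻ → Ni, so n(Ni) = 0.06179 / 2 = 0.03090 mol
m = 0.03090 × 58.69 = 1.81 g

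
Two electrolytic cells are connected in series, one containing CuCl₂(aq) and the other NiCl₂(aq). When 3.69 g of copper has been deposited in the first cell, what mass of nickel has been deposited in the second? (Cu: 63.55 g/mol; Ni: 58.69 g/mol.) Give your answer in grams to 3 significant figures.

3.41 g

n(Cu) = 3.69 / 63.55 = 0.05806 mol
Cu²⁺ + 2e⁻ → Cu, so n(e⁻) = 2 × 0.05806 = 0.1161 mol
The cells are in series, so the same charge (and hence the same n(e⁻) = 0.1161 mol) passes through both.
Ni²⁺ + 2e⁻ → Ni, so n(Ni) = 0.1161 / 2 = 0.05805 mol
m(Ni) = 0.05805 × 58.69 = 3.41 g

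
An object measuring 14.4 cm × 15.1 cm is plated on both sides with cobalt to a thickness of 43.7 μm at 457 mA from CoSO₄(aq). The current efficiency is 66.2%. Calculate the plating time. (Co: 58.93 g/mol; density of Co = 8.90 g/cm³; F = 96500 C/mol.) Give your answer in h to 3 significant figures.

Plated area = 2 × 14.4 × 15.1 = 434.9 cm²
Volume = 434.9 × 43.7×10⁻⁴ cm = 1.901 cm³
m(Co) = 1.901 × 8.90 = 16.92 g
n(Co) = 16.92 / 58.93 = 0.2871 mol; n(e⁻) = 2 × 0.2871 = 0.5742 mol
Q = 0.5742 × 96500 / 0.662 = 83700 C
t = 83700 / 0.457 = 1.832×10^5 s = 50.9 h

50.9 h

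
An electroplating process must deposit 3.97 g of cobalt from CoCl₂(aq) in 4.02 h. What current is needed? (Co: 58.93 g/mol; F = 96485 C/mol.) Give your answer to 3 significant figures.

n(Co) = 3.97 / 58.93 = 0.06737 mol
Co²⁺ + 2e⁻ → Co, so n(e⁻) = 2 × 0.06737 = 0.1347 mol
Q = 0.1347 × 96485 = 13000 C
I = Q / t = 13000 / 14472 s = 0.898 A

0.898 A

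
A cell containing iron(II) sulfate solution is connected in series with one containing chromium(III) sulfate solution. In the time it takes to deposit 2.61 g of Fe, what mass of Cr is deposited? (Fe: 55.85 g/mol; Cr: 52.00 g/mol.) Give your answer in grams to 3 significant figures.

n(Fe) = 2.61 / 55.85 = 0.04673 mol
Fe²⁺ + 2e⁻ → Fe, so n(e⁻) = 2 × 0.04673 = 0.09346 mol
In series, the same 0.09346 mol of electrons flows through the second cell.
Cr³⁺ + 3e⁻ → Cr, so n(Cr) = 0.09346 / 3 = 0.03115 mol
m(Cr) = 0.03115 × 52.00 = 1.62 g

1.62 g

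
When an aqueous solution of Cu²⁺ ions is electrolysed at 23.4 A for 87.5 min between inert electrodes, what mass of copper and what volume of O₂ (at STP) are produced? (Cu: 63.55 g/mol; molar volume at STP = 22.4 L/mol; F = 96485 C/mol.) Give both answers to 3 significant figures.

40.5 g Cu; 7.13 L O₂

Q = 23.4 × 5250 = 1.229×10^5 C; n(e⁻) = 1.229×10^5 / 96485 = 1.274 mol
Cathode: Cu²⁺ + 2e⁻ → Cu → n(Cu) = 1.274/2 = 0.6370 mol → 40.5 g
Anode: 2H₂O → O₂ + 4H⁺ + 4e⁻ → n(O₂) = 1.274/4 = 0.3185 mol → 7.13 L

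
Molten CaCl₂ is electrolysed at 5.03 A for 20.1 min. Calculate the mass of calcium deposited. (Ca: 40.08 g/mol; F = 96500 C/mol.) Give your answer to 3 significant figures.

1.26 g

Charge passed = 5.03 × 1206 = 6066 C
Moles of electrons = 6066 / 96500 = 0.06286 mol
Ca²⁺ + 2e⁻ → Ca, so n(Ca) = 0.06286 / 2 = 0.03143 mol
m = 0.03143 × 40.08 = 1.26 g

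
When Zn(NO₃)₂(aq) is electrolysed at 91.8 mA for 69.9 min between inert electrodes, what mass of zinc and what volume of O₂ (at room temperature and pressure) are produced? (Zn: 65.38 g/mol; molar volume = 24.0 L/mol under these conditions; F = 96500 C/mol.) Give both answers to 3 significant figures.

Q = 0.0918 × 4194 = 385.0 C; n(e⁻) = 385.0 / 96500 = 0.003990 mol
Cathode: Zn²⁺ + 2e⁻ → Zn → n(Zn) = 0.003990/2 = 0.001995 mol → 0.130 g
Anode: 2H₂O → O₂ + 4H⁺ + 4e⁻ → n(O₂) = 0.003990/4 = 9.975×10^-4 mol → 0.0239 L

0.130 g Zn; 0.0239 L O₂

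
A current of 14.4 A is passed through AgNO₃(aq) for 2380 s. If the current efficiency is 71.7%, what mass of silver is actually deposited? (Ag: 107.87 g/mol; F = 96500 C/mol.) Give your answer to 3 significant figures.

Q = 14.4 × 2380 = 34270 C
n(e⁻) = 34270 / 96500 = 0.3551 mol
Ag⁺ + e⁻ → Ag, so theoretical m(Ag) = 0.3551 × 107.87 = 38.30 g
Actual mass = 71.7% × 38.30 = 27.5 g

27.5 g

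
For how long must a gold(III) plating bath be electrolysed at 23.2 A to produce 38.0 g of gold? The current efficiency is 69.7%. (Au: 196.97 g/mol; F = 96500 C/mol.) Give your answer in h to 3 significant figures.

n(Au) = 38.0 / 196.97 = 0.1929 mol
Au³⁺ + 3e⁻ → Au, so n(e⁻) = 3 × 0.1929 = 0.5787 mol
Q = 0.5787 × 96500 / 0.697 = 80120 C
t = Q / I = 80120 / 23.2 = 3453 s = 0.959 h

0.959 h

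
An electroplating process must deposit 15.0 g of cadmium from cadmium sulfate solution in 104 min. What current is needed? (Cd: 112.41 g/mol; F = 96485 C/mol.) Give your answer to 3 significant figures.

4.13 A

n(Cd) = 15.0 / 112.41 = 0.1334 mol
Cd²⁺ + 2e⁻ → Cd, so n(e⁻) = 2 × 0.1334 = 0.2668 mol
Q = 0.2668 × 96485 = 25740 C
I = Q / t = 25740 / 6240 s = 4.13 A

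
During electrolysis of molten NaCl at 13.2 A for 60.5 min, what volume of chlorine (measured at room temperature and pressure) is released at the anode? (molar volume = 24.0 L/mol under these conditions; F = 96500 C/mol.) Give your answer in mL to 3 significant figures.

5960 mL

Q = 13.2 A × 3630 s = 47920 C
Moles of electrons = 47920 / 96500 = 0.4966 mol
2Cl⁻ → Cl₂ + 2e⁻, so n(Cl₂) = 0.4966 / 2 = 0.2483 mol
V = 0.2483 × 24.0 = 5.959 L
= 5960 mL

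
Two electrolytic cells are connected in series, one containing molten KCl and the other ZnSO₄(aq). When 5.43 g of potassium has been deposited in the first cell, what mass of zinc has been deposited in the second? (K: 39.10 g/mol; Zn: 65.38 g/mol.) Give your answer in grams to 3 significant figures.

n(K) = 5.43 / 39.10 = 0.1389 mol
K⁺ + e⁻ → K, so n(e⁻) = 0.1389 mol
The cells are in series, so the same charge (and hence the same n(e⁻) = 0.1389 mol) passes through both.
Zn²⁺ + 2e⁻ → Zn, so n(Zn) = 0.1389 / 2 = 0.06945 mol
m(Zn) = 0.06945 × 65.38 = 4.54 g

4.54 g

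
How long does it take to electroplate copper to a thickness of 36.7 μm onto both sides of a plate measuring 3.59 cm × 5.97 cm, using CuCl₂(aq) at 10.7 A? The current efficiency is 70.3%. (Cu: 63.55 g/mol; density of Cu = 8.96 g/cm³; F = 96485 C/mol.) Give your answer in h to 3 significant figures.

0.158 h

Plated area = 2 × 3.59 × 5.97 = 42.86 cm²
Volume = 42.86 × 36.7×10⁻⁴ cm = 0.1573 cm³
m(Cu) = 0.1573 × 8.96 = 1.409 g
n(Cu) = 1.409 / 63.55 = 0.02217 mol; n(e⁻) = 2 × 0.02217 = 0.04434 mol
Q = 0.04434 × 96485 / 0.703 = 6086 C
t = 6086 / 10.7 = 568.8 s = 0.158 h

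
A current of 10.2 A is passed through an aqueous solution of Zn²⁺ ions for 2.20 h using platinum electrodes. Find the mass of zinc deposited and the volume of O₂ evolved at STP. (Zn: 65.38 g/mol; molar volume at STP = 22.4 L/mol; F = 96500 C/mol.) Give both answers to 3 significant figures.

Q = 10.2 × 7920 = 80780 C; n(e⁻) = 80780 / 96500 = 0.8371 mol
Cathode: Zn²⁺ + 2e⁻ → Zn → n(Zn) = 0.8371/2 = 0.4186 mol → 27.4 g
Anode: 2H₂O → O₂ + 4H⁺ + 4e⁻ → n(O₂) = 0.8371/4 = 0.2093 mol → 4.69 L

27.4 g Zn; 4.69 L O₂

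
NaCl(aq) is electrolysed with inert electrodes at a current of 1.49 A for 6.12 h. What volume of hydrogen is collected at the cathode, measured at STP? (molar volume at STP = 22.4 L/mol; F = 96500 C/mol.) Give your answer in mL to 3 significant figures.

3810 mL

Q = 1.49 A × 22032 s = 32830 C
n(e⁻) = Q/F = 32830/96500 = 0.3402 mol
2H⁺ + 2e⁻ → H₂, so n(H₂) = 0.3402 / 2 = 0.1701 mol
V = 0.1701 × 22.4 = 3.810 L
= 3810 mL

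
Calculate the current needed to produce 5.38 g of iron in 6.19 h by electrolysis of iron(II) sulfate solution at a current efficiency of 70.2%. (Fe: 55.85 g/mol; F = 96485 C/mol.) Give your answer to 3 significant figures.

n(Fe) = 5.38 / 55.85 = 0.09633 mol
Fe²⁺ + 2e⁻ → Fe, so n(e⁻) = 2 × 0.09633 = 0.1927 mol
Q = 0.1927 × 96485 / 0.702 = 26490 C
I = Q / t = 26490 / 22284 s = 1.19 A

1.19 A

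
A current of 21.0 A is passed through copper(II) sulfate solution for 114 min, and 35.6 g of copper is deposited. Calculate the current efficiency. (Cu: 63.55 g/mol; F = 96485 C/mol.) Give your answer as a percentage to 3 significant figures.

75.3%

Q = 21.0 × 6840 = 1.436×10^5 C
n(e⁻) = 1.436×10^5 / 96485 = 1.488 mol
Cu²⁺ + 2e⁻ → Cu, so theoretical n(Cu) = 0.7440 mol → 47.28 g
Efficiency = 35.6 / 47.28 = 0.7530 = 75.3%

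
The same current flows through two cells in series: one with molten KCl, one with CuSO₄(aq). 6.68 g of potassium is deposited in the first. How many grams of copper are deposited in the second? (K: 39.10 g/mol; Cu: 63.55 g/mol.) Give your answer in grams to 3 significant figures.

5.43 g

n(K) = 6.68 / 39.10 = 0.1708 mol
K⁺ + e⁻ → K, so n(e⁻) = 0.1708 mol
The cells are in series, so the same charge (and hence the same n(e⁻) = 0.1708 mol) passes through both.
Cu²⁺ + 2e⁻ → Cu, so n(Cu) = 0.1708 / 2 = 0.08540 mol
m(Cu) = 0.08540 × 63.55 = 5.43 g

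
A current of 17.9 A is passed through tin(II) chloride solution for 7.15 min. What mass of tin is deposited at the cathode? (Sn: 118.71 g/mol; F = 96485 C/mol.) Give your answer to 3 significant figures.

4.72 g

Q = It = 17.9 × 429 = 7679 C
n(e⁻) = Q/F = 7679/96485 = 0.07959 mol
Sn²⁺ + 2e⁻ → Sn, so n(Sn) = 0.07959 / 2 = 0.03980 mol
m = 0.03980 × 118.71 = 4.72 g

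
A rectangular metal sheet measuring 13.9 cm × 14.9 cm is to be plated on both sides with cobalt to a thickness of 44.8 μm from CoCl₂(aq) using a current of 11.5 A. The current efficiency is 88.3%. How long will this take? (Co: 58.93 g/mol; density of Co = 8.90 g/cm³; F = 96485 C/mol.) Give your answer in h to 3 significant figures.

Plated area = 2 × 13.9 × 14.9 = 414.2 cm²
Volume = 414.2 × 44.8×10⁻⁴ cm = 1.856 cm³
m(Co) = 1.856 × 8.90 = 16.52 g
n(Co) = 16.52 / 58.93 = 0.2803 mol; n(e⁻) = 2 × 0.2803 = 0.5606 mol
Q = 0.5606 × 96485 / 0.883 = 61260 C
t = 61260 / 11.5 = 5327 s = 1.48 h

1.48 h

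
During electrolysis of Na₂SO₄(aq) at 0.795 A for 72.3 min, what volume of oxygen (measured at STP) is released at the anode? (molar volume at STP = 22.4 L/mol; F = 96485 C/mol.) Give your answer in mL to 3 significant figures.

Q = It = 0.795 × 4338 = 3449 C
n(e⁻) = Q/F = 3449/96485 = 0.03575 mol
2H₂O → O₂ + 4H⁺ + 4e⁻, so n(O₂) = 0.03575 / 4 = 0.008938 mol
V = 0.008938 × 22.4 = 0.2002 L
= 200 mL

200 mL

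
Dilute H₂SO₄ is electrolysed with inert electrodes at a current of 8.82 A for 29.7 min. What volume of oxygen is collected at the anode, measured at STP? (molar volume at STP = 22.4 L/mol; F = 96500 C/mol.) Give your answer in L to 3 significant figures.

0.912 L

Q = 8.82 A × 1782 s = 15720 C
n(e⁻) = 15720 / 96500 = 0.1629 mol
2H₂O → O₂ + 4H⁺ + 4e⁻, so n(O₂) = 0.1629 / 4 = 0.04073 mol
V = 0.04073 × 22.4 = 0.9124 L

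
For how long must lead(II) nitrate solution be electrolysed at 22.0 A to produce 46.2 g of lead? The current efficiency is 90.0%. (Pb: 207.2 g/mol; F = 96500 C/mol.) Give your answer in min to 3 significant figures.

36.2 min

n(Pb) = 46.2 / 207.2 = 0.2230 mol
Pb²⁺ + 2e⁻ → Pb, so n(e⁻) = 2 × 0.2230 = 0.4460 mol
Q = 0.4460 × 96500 / 0.900 = 47820 C
t = Q / I = 47820 / 22.0 = 2174 s = 36.2 min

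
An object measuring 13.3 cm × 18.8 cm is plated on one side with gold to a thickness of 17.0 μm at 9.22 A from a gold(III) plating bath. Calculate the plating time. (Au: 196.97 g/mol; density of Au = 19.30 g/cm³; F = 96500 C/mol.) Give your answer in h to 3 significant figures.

0.363 h

Plated area = 13.3 × 18.8 = 250.0 cm²
Volume = 250.0 × 17.0×10⁻⁴ cm = 0.4250 cm³
m(Au) = 0.4250 × 19.30 = 8.203 g
n(Au) = 8.203 / 196.97 = 0.04165 mol; n(e⁻) = 3 × 0.04165 = 0.1250 mol
Q = 0.1250 × 96500 = 12060 C
t = 12060 / 9.22 = 1308 s = 0.363 h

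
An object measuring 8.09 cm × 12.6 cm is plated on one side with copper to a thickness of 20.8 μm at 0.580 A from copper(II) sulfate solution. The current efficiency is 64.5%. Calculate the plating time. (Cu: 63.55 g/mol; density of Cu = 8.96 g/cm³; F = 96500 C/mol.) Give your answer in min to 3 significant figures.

Plated area = 8.09 × 12.6 = 101.9 cm²
Volume = 101.9 × 20.8×10⁻⁴ cm = 0.2120 cm³
m(Cu) = 0.2120 × 8.96 = 1.900 g
n(Cu) = 1.900 / 63.55 = 0.02990 mol; n(e⁻) = 2 × 0.02990 = 0.05980 mol
Q = 0.05980 × 96500 / 0.645 = 8947 C
t = 8947 / 0.580 = 15430 s = 257 min

257 min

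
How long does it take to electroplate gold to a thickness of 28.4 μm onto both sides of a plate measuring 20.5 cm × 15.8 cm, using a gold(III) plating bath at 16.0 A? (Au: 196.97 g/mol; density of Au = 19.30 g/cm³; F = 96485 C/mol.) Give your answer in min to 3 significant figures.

Plated area = 2 × 20.5 × 15.8 = 647.8 cm²
Volume = 647.8 × 28.4×10⁻⁴ cm = 1.840 cm³
m(Au) = 1.840 × 19.30 = 35.51 g
n(Au) = 35.51 / 196.97 = 0.1803 mol; n(e⁻) = 3 × 0.1803 = 0.5409 mol
Q = 0.5409 × 96485 = 52190 C
t = 52190 / 16.0 = 3262 s = 54.4 min

54.4 min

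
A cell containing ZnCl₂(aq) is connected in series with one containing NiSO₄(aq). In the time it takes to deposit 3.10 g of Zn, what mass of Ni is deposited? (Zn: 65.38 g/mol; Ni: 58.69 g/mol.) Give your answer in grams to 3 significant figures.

2.78 g

n(Zn) = 3.10 / 65.38 = 0.04742 mol
Zn²⁺ + 2e⁻ → Zn, so n(e⁻) = 2 × 0.04742 = 0.09484 mol
Since the cells are in series, n(e⁻) in the Ni cell is also 0.09484 mol.
Ni²⁺ + 2e⁻ → Ni, so n(Ni) = 0.09484 / 2 = 0.04742 mol
m(Ni) = 0.04742 × 58.69 = 2.78 g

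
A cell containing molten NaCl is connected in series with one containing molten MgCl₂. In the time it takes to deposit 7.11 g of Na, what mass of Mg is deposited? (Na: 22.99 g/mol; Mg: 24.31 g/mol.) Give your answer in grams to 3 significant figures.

3.76 g

n(Na) = 7.11 / 22.99 = 0.3093 mol
Na⁺ + e⁻ → Na, so n(e⁻) = 0.3093 mol
Same current for the same time ⇒ same n(e⁻) = 0.3093 mol in both cells.
Mg²⁺ + 2e⁻ → Mg, so n(Mg) = 0.3093 / 2 = 0.1547 mol
m(Mg) = 0.1547 × 24.31 = 3.76 g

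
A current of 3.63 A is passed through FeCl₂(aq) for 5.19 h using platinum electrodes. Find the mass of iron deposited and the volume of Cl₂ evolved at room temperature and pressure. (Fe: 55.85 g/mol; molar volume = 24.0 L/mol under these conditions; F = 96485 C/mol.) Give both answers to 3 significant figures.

Q = 3.63 × 18684 = 67820 C; n(e⁻) = 67820 / 96485 = 0.7029 mol
Cathode: Fe²⁺ + 2e⁻ → Fe → n(Fe) = 0.7029/2 = 0.3515 mol → 19.6 g
Anode: 2Cl⁻ → Cl₂ + 2e⁻ → n(Cl₂) = 0.7029/2 = 0.3515 mol → 8.44 L

19.6 g Fe; 8.44 L Cl₂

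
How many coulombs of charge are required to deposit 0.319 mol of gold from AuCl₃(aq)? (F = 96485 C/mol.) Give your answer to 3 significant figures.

Au³⁺ + 3e⁻ → Au, so n(e⁻) = 3 × 0.319 = 0.9570 mol
Q = 0.9570 × 96485 = 92340 C

92300 C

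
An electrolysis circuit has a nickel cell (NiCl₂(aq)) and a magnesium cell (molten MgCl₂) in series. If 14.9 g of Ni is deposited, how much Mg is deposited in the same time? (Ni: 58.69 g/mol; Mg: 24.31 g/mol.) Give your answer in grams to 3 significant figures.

n(Ni) = 14.9 / 58.69 = 0.2539 mol
Ni²⁺ + 2e⁻ → Ni, so n(e⁻) = 2 × 0.2539 = 0.5078 mol
Since the cells are in series, n(e⁻) in the Mg cell is also 0.5078 mol.
Mg²⁺ + 2e⁻ → Mg, so n(Mg) = 0.5078 / 2 = 0.2539 mol
m(Mg) = 0.2539 × 24.31 = 6.17 g

6.17 g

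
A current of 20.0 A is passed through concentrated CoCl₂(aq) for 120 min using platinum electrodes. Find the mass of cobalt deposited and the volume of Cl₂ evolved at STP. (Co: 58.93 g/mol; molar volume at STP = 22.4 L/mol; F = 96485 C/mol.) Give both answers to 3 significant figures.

Q = 20.0 × 7200 = 1.440×10^5 C; n(e⁻) = 1.440×10^5 / 96485 = 1.492 mol
Cathode: Co²⁺ + 2e⁻ → Co → n(Co) = 1.492/2 = 0.7460 mol → 44.0 g
Anode: 2Cl⁻ → Cl₂ + 2e⁻ → n(Cl₂) = 1.492/2 = 0.7460 mol → 16.7 L

44.0 g Co; 16.7 L Cl₂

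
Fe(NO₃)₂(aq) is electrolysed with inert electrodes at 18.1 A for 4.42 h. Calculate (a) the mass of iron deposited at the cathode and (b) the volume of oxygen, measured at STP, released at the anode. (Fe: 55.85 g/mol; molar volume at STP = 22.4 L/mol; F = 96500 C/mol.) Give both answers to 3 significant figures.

Q = 18.1 × 15912 = 2.880×10^5 C; n(e⁻) = 2.880×10^5 / 96500 = 2.984 mol
Cathode: Fe²⁺ + 2e⁻ → Fe → n(Fe) = 2.984/2 = 1.492 mol → 83.3 g
Anode: 2H₂O → O₂ + 4H⁺ + 4e⁻ → n(O₂) = 2.984/4 = 0.7460 mol → 16.7 L

83.3 g Fe; 16.7 L O₂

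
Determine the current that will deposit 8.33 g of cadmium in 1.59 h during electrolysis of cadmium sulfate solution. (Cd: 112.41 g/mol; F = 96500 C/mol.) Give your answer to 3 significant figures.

n(Cd) = 8.33 / 112.41 = 0.07410 mol
Cd²⁺ + 2e⁻ → Cd, so n(e⁻) = 2 × 0.07410 = 0.1482 mol
Q = 0.1482 × 96500 = 14300 C
I = Q / t = 14300 / 5724 s = 2.50 A

2.50 A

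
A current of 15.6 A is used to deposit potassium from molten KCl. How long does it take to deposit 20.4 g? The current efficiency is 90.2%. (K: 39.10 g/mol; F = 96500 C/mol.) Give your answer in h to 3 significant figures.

n(K) = 20.4 / 39.10 = 0.5217 mol
K⁺ + e⁻ → K, so n(e⁻) = 0.5217 mol
Q = 0.5217 × 96500 / 0.902 = 55810 C
t = Q / I = 55810 / 15.6 = 3578 s = 0.994 h

0.994 h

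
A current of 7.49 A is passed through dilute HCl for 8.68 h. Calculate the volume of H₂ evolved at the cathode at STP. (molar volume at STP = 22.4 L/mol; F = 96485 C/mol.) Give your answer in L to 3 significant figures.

Q = It = 7.49 × 31248 = 2.340×10^5 C
Moles of electrons = 2.340×10^5 / 96485 = 2.425 mol
2H⁺ + 2e⁻ → H₂, so n(H₂) = 2.425 / 2 = 1.213 mol
V = 1.213 × 22.4 = 27.17 L

27.2 L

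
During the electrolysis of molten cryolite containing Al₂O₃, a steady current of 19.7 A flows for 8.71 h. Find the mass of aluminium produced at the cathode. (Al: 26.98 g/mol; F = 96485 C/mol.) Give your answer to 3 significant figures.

Q = It = 19.7 × 31356 = 6.177×10^5 C
n(e⁻) = 6.177×10^5 / 96485 = 6.402 mol
Al³⁺ + 3e⁻ → Al, so n(Al) = 6.402 / 3 = 2.134 mol
m = 2.134 × 26.98 = 57.6 g

57.6 g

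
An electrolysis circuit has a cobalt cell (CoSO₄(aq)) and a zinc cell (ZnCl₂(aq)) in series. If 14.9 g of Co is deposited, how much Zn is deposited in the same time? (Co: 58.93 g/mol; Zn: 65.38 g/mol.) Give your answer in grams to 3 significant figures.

n(Co) = 14.9 / 58.93 = 0.2528 mol
Co²⁺ + 2e⁻ → Co, so n(e⁻) = 2 × 0.2528 = 0.5056 mol
Since the cells are in series, n(e⁻) in the Zn cell is also 0.5056 mol.
Zn²⁺ + 2e⁻ → Zn, so n(Zn) = 0.5056 / 2 = 0.2528 mol
m(Zn) = 0.2528 × 65.38 = 16.5 g

16.5 g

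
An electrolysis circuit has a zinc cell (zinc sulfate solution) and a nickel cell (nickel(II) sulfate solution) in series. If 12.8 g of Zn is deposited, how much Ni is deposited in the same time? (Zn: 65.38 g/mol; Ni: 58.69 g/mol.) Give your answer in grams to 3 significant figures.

n(Zn) = 12.8 / 65.38 = 0.1958 mol
Zn²⁺ + 2e⁻ → Zn, so n(e⁻) = 2 × 0.1958 = 0.3916 mol
The cells are in series, so the same charge (and hence the same n(e⁻) = 0.3916 mol) passes through both.
Ni²⁺ + 2e⁻ → Ni, so n(Ni) = 0.3916 / 2 = 0.1958 mol
m(Ni) = 0.1958 × 58.69 = 11.5 g

11.5 g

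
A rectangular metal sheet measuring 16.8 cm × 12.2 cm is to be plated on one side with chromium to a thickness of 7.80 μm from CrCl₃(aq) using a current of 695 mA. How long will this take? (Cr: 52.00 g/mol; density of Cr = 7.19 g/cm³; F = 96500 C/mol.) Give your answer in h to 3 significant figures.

Plated area = 16.8 × 12.2 = 205.0 cm²
Volume = 205.0 × 7.80×10⁻⁴ cm = 0.1599 cm³
m(Cr) = 0.1599 × 7.19 = 1.150 g
n(Cr) = 1.150 / 52.00 = 0.02212 mol; n(e⁻) = 3 × 0.02212 = 0.06636 mol
Q = 0.06636 × 96500 = 6404 C
t = 6404 / 0.695 = 9214 s = 2.56 h

2.56 h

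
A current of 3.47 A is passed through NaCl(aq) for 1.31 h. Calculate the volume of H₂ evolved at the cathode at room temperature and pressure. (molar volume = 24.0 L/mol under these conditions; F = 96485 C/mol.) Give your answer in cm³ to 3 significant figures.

Q = It = 3.47 × 4716 = 16360 C
n(e⁻) = Q/F = 16360/96485 = 0.1696 mol
2H⁺ + 2e⁻ → H₂, so n(H₂) = 0.1696 / 2 = 0.08480 mol
V = 0.08480 × 24.0 = 2.035 L
= 2040 cm³

2040 cm³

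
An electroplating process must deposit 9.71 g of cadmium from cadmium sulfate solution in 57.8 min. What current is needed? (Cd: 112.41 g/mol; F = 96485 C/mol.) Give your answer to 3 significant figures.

4.81 A

n(Cd) = 9.71 / 112.41 = 0.08638 mol
Cd²⁺ + 2e⁻ → Cd, so n(e⁻) = 2 × 0.08638 = 0.1728 mol
Q = 0.1728 × 96485 = 16670 C
I = Q / t = 16670 / 3468 s = 4.81 A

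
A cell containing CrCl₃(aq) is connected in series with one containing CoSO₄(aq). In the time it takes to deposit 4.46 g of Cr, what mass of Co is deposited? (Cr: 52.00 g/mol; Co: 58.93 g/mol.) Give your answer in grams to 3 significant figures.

n(Cr) = 4.46 / 52.00 = 0.08577 mol
Cr³⁺ + 3e⁻ → Cr, so n(e⁻) = 3 × 0.08577 = 0.2573 mol
Same current for the same time ⇒ same n(e⁻) = 0.2573 mol in both cells.
Co²⁺ + 2e⁻ → Co, so n(Co) = 0.2573 / 2 = 0.1287 mol
m(Co) = 0.1287 × 58.93 = 7.58 g

7.58 g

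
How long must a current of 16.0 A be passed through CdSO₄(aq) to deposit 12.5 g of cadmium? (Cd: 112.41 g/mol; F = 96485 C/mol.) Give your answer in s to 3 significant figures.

n(Cd) = 12.5 / 112.41 = 0.1112 mol
Cd²⁺ + 2e⁻ → Cd, so n(e⁻) = 2 × 0.1112 = 0.2224 mol
Q = 0.2224 × 96485 = 21460 C
t = Q / I = 21460 / 16.0 = 1341 s

1340 s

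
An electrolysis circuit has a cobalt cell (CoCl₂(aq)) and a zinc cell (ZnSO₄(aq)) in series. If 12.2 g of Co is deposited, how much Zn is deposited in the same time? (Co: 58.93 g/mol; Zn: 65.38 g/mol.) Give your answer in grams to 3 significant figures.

n(Co) = 12.2 / 58.93 = 0.2070 mol
Co²⁺ + 2e⁻ → Co, so n(e⁻) = 2 × 0.2070 = 0.4140 mol
The cells are in series, so the same charge (and hence the same n(e⁻) = 0.4140 mol) passes through both.
Zn²⁺ + 2e⁻ → Zn, so n(Zn) = 0.4140 / 2 = 0.2070 mol
m(Zn) = 0.2070 × 65.38 = 13.5 g

13.5 g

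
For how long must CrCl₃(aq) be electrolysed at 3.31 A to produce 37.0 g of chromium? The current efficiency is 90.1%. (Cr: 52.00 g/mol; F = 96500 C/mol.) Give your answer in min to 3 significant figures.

n(Cr) = 37.0 / 52.00 = 0.7115 mol
Cr³⁺ + 3e⁻ → Cr, so n(e⁻) = 3 × 0.7115 = 2.135 mol
Q = 2.135 × 96500 / 0.901 = 2.287×10^5 C
t = Q / I = 2.287×10^5 / 3.31 = 69090 s = 1150 min

1150 min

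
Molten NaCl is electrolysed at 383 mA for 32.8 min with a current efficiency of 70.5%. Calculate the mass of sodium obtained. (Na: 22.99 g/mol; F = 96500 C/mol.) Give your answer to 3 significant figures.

Q = 0.383 × 1968 = 753.7 C
n(e⁻) = 753.7 / 96500 = 0.007810 mol
Na⁺ + e⁻ → Na, so theoretical m(Na) = 0.007810 × 22.99 = 0.1796 g
Actual mass = 70.5% × 0.1796 = 0.127 g

0.127 g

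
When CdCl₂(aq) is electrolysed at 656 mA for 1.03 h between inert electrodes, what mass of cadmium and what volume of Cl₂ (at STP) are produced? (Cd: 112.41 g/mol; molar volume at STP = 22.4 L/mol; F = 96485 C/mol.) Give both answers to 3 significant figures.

1.42 g Cd; 0.282 L Cl₂

Q = 0.656 × 3708 = 2432 C; n(e⁻) = 2432 / 96485 = 0.02521 mol
Cathode: Cd²⁺ + 2e⁻ → Cd → n(Cd) = 0.02521/2 = 0.01261 mol → 1.42 g
Anode: 2Cl⁻ → Cl₂ + 2e⁻ → n(Cl₂) = 0.02521/2 = 0.01261 mol → 0.282 L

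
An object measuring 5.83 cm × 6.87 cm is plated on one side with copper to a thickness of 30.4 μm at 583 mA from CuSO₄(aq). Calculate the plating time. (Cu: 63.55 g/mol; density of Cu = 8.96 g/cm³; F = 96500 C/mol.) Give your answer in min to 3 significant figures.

94.7 min

Plated area = 5.83 × 6.87 = 40.05 cm²
Volume = 40.05 × 30.4×10⁻⁴ cm = 0.1218 cm³
m(Cu) = 0.1218 × 8.96 = 1.091 g
n(Cu) = 1.091 / 63.55 = 0.01717 mol; n(e⁻) = 2 × 0.01717 = 0.03434 mol
Q = 0.03434 × 96500 = 3314 C
t = 3314 / 0.583 = 5684 s = 94.7 min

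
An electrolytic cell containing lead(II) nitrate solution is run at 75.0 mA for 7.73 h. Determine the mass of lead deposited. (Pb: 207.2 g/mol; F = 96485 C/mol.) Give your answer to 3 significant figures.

2.24 g

Q = It = 0.0750 × 27828 = 2087 C
n(e⁻) = Q/F = 2087/96485 = 0.02163 mol
Pb²⁺ + 2e⁻ → Pb, so n(Pb) = 0.02163 / 2 = 0.01082 mol
m = 0.01082 × 207.2 = 2.24 g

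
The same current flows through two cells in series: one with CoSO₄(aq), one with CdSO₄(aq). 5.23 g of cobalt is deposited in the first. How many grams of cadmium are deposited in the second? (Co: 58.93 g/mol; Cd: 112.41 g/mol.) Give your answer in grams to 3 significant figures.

n(Co) = 5.23 / 58.93 = 0.08875 mol
Co²⁺ + 2e⁻ → Co, so n(e⁻) = 2 × 0.08875 = 0.1775 mol
The cells are in series, so the same charge (and hence the same n(e⁻) = 0.1775 mol) passes through both.
Cd²⁺ + 2e⁻ → Cd, so n(Cd) = 0.1775 / 2 = 0.08875 mol
m(Cd) = 0.08875 × 112.41 = 9.98 g

9.98 g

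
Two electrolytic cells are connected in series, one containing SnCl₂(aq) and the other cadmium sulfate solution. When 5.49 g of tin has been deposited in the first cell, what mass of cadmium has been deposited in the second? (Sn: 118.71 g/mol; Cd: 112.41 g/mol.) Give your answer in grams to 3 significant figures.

n(Sn) = 5.49 / 118.71 = 0.04625 mol
Sn²⁺ + 2e⁻ → Sn, so n(e⁻) = 2 × 0.04625 = 0.09250 mol
Same current for the same time ⇒ same n(e⁻) = 0.09250 mol in both cells.
Cd²⁺ + 2e⁻ → Cd, so n(Cd) = 0.09250 / 2 = 0.04625 mol
m(Cd) = 0.04625 × 112.41 = 5.20 g

5.20 g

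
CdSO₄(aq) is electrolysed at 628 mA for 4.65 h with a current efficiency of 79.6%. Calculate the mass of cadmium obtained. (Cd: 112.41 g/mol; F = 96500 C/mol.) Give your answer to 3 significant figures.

Q = 0.628 × 16740 = 10510 C
n(e⁻) = 10510 / 96500 = 0.1089 mol
Cd²⁺ + 2e⁻ → Cd, so theoretical m(Cd) = 0.05445 × 112.41 = 6.121 g
Actual mass = 79.6% × 6.121 = 4.87 g

4.87 g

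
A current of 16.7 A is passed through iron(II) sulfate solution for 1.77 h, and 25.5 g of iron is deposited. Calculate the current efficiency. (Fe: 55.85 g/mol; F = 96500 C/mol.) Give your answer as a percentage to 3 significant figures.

82.8%

Q = 16.7 × 6372 = 1.064×10^5 C
n(e⁻) = 1.064×10^5 / 96500 = 1.103 mol
Fe²⁺ + 2e⁻ → Fe, so theoretical n(Fe) = 0.5515 mol → 30.80 g
Efficiency = 25.5 / 30.80 = 0.8279 = 82.8%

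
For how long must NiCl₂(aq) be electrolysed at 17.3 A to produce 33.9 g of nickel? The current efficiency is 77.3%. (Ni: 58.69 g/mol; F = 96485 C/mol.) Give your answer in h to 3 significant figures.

2.32 h

n(Ni) = 33.9 / 58.69 = 0.5776 mol
Ni²⁺ + 2e⁻ → Ni, so n(e⁻) = 2 × 0.5776 = 1.155 mol
Q = 1.155 × 96485 / 0.773 = 1.442×10^5 C
t = Q / I = 1.442×10^5 / 17.3 = 8335 s = 2.32 h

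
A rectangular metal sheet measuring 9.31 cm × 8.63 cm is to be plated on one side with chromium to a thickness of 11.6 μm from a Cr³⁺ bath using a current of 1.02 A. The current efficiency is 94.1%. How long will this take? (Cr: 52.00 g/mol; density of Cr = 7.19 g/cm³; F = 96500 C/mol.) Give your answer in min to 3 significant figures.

Plated area = 9.31 × 8.63 = 80.35 cm²
Volume = 80.35 × 11.6×10⁻⁴ cm = 0.09321 cm³
m(Cr) = 0.09321 × 7.19 = 0.6702 g
n(Cr) = 0.6702 / 52.00 = 0.01289 mol; n(e⁻) = 3 × 0.01289 = 0.03867 mol
Q = 0.03867 × 96500 / 0.941 = 3966 C
t = 3966 / 1.02 = 3888 s = 64.8 min

64.8 min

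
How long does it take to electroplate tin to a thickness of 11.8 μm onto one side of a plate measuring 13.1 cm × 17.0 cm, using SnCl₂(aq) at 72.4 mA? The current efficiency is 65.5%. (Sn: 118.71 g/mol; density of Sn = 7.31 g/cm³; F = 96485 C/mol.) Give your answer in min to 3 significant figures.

Plated area = 13.1 × 17.0 = 222.7 cm²
Volume = 222.7 × 11.8×10⁻⁴ cm = 0.2628 cm³
m(Sn) = 0.2628 × 7.31 = 1.921 g
n(Sn) = 1.921 / 118.71 = 0.01618 mol; n(e⁻) = 2 × 0.01618 = 0.03236 mol
Q = 0.03236 × 96485 / 0.655 = 4767 C
t = 4767 / 0.0724 = 65840 s = 1100 min

1100 min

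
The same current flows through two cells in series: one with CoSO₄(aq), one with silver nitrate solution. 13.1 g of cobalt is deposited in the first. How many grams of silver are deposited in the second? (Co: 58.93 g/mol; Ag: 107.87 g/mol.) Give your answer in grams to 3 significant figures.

48.0 g

n(Co) = 13.1 / 58.93 = 0.2223 mol
Co²⁺ + 2e⁻ → Co, so n(e⁻) = 2 × 0.2223 = 0.4446 mol
Since the cells are in series, n(e⁻) in the Ag cell is also 0.4446 mol.
Ag⁺ + e⁻ → Ag, so n(Ag) = 0.4446 mol
m(Ag) = 0.4446 × 107.87 = 48.0 g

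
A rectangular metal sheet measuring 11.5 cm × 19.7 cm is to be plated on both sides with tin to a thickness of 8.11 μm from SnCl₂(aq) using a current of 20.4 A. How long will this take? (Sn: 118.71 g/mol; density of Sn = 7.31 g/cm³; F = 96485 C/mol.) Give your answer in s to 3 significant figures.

Plated area = 2 × 11.5 × 19.7 = 453.1 cm²
Volume = 453.1 × 8.11×10⁻⁴ cm = 0.3675 cm³
m(Sn) = 0.3675 × 7.31 = 2.686 g
n(Sn) = 2.686 / 118.71 = 0.02263 mol; n(e⁻) = 2 × 0.02263 = 0.04526 mol
Q = 0.04526 × 96485 = 4367 C
t = 4367 / 20.4 = 214.1 s

214 s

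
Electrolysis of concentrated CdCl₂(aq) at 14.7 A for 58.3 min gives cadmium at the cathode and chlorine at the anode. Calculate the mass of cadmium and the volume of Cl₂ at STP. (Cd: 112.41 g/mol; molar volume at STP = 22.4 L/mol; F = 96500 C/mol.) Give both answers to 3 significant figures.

29.9 g Cd; 5.97 L Cl₂

Q = 14.7 × 3498 = 51420 C; n(e⁻) = 51420 / 96500 = 0.5328 mol
Cathode: Cd²⁺ + 2e⁻ → Cd → n(Cd) = 0.5328/2 = 0.2664 mol → 29.9 g
Anode: 2Cl⁻ → Cl₂ + 2e⁻ → n(Cl₂) = 0.5328/2 = 0.2664 mol → 5.97 L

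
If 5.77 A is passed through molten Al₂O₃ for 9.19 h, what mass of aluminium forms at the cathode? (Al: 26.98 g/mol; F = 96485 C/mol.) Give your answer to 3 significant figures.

Q = 5.77 A × 33084 s = 1.909×10^5 C
Moles of electrons = 1.909×10^5 / 96485 = 1.979 mol
Al³⁺ + 3e⁻ → Al, so n(Al) = 1.979 / 3 = 0.6597 mol
m = 0.6597 × 26.98 = 17.8 g

17.8 g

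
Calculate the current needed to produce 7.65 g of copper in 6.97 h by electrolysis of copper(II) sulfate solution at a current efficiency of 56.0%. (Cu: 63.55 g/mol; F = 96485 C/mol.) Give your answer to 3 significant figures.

1.65 A

n(Cu) = 7.65 / 63.55 = 0.1204 mol
Cu²⁺ + 2e⁻ → Cu, so n(e⁻) = 2 × 0.1204 = 0.2408 mol
Q = 0.2408 × 96485 / 0.560 = 41490 C
I = Q / t = 41490 / 25092 s = 1.65 A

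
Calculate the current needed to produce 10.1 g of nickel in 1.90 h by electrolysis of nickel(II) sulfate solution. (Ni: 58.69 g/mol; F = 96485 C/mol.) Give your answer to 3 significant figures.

n(Ni) = 10.1 / 58.69 = 0.1721 mol
Ni²⁺ + 2e⁻ → Ni, so n(e⁻) = 2 × 0.1721 = 0.3442 mol
Q = 0.3442 × 96485 = 33210 C
I = Q / t = 33210 / 6840 s = 4.86 A

4.86 A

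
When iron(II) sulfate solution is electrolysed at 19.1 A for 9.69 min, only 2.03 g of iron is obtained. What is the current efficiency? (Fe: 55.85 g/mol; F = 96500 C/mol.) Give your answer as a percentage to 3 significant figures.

63.2%

Q = 19.1 × 581.4 = 11100 C
n(e⁻) = 11100 / 96500 = 0.1150 mol
Fe²⁺ + 2e⁻ → Fe, so theoretical n(Fe) = 0.05750 mol → 3.211 g
Efficiency = 2.03 / 3.211 = 0.6322 = 63.2%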